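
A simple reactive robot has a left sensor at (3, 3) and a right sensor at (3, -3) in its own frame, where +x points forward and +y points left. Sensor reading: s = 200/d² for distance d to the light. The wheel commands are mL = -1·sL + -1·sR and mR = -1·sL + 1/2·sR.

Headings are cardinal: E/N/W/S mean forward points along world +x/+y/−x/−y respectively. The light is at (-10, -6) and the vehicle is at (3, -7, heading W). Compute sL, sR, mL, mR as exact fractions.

50/29 25/13 -1375/377 -575/754

left sensor world pos  = (0, -10); dL² = 116
right sensor world pos = (0, -4); dR² = 104
sL = 200/116 = 50/29
sR = 200/104 = 25/13
mL = -1·sL + -1·sR = -1375/377
mR = -1·sL + 1/2·sR = -575/754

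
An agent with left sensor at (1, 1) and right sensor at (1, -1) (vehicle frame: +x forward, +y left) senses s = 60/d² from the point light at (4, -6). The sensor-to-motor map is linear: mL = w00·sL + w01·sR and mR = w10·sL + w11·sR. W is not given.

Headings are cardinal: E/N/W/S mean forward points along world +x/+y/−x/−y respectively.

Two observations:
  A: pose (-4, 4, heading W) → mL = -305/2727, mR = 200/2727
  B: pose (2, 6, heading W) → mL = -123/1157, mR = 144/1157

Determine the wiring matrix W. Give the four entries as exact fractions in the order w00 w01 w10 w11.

obs A: pose=(-4,4,W) → sL=10/27, sR=30/101, mL=-305/2727, mR=200/2727
obs B: pose=(2,6,W) → sL=6/13, sR=30/89, mL=-123/1157, mR=144/1157
sensor matrix S = [[10/27, 30/101], [6/13, 30/89]]; det S = -12880/1051713
solve [mL_A; mL_B] = S·[w00; w01] and [mR_A; mR_B] = S·[w10; w11]:
  w00 = 1/2, w01 = -1, w10 = 1, w11 = -1

1/2 -1 1 -1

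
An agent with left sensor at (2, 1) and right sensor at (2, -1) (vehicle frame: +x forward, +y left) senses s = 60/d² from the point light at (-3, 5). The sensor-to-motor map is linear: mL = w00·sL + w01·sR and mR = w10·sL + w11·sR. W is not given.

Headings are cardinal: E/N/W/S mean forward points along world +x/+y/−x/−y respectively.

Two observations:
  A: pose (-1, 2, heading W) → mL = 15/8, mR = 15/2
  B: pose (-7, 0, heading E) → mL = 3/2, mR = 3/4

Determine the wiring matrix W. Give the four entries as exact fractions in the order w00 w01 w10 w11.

1/2 0 0 1/2

obs A: pose=(-1,2,W) → sL=15/4, sR=15, mL=15/8, mR=15/2
obs B: pose=(-7,0,E) → sL=3, sR=3/2, mL=3/2, mR=3/4
sensor matrix S = [[15/4, 15], [3, 3/2]]; det S = -315/8
solve [mL_A; mL_B] = S·[w00; w01] and [mR_A; mR_B] = S·[w10; w11]:
  w00 = 1/2, w01 = 0, w10 = 0, w11 = 1/2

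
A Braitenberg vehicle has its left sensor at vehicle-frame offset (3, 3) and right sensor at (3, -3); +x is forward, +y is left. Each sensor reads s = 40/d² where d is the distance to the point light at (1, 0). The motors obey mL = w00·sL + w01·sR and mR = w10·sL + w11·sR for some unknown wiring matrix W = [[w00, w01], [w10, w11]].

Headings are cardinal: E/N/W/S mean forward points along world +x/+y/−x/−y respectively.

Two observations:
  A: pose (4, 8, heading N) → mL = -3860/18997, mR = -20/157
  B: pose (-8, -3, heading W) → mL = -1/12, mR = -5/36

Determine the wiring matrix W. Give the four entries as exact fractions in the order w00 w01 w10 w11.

obs A: pose=(4,8,N) → sL=40/121, sR=40/157, mL=-3860/18997, mR=-20/157
obs B: pose=(-8,-3,W) → sL=2/9, sR=5/18, mL=-1/12, mR=-5/36
sensor matrix S = [[40/121, 40/157], [2/9, 5/18]]; det S = 6020/170973
solve [mL_A; mL_B] = S·[w00; w01] and [mR_A; mR_B] = S·[w10; w11]:
  w00 = -1, w01 = 1/2, w10 = 0, w11 = -1/2

-1 1/2 0 -1/2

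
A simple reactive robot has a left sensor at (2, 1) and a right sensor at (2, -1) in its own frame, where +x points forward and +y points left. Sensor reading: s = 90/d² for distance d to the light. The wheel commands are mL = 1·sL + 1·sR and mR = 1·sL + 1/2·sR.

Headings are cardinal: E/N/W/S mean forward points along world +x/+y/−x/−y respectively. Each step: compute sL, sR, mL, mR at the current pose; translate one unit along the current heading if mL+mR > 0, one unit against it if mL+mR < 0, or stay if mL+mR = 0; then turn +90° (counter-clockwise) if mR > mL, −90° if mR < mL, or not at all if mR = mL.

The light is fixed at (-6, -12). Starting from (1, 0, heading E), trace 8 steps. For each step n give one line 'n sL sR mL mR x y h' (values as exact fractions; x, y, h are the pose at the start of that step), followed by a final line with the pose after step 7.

0 9/25 45/101 2034/2525 2943/5050 1 0 E
1 90/181 90/149 29700/26969 21555/26969 2 0 S
2 45/68 1/2 79/68 31/34 2 -1 W
3 18/41 90/233 7884/9553 6039/9553 1 -1 N
4 9/25 45/101 2034/2525 2943/5050 1 0 E
5 90/181 90/149 29700/26969 21555/26969 2 0 S
6 45/68 1/2 79/68 31/34 2 -1 W
7 18/41 90/233 7884/9553 6039/9553 1 -1 N
final 1 0 E

n=0: pose=(1,0,E); sL=9/25, sR=45/101; mL=2034/2525, mR=2943/5050; mL+mR=7011/5050 → advance +1; mR−mL=-45/202 → turn -1·90°
n=1: pose=(2,0,S); sL=90/181, sR=90/149; mL=29700/26969, mR=21555/26969; mL+mR=51255/26969 → advance +1; mR−mL=-45/149 → turn -1·90°
n=2: pose=(2,-1,W); sL=45/68, sR=1/2; mL=79/68, mR=31/34; mL+mR=141/68 → advance +1; mR−mL=-1/4 → turn -1·90°
n=3: pose=(1,-1,N); sL=18/41, sR=90/233; mL=7884/9553, mR=6039/9553; mL+mR=13923/9553 → advance +1; mR−mL=-45/233 → turn -1·90°
n=4: pose=(1,0,E); sL=9/25, sR=45/101; mL=2034/2525, mR=2943/5050; mL+mR=7011/5050 → advance +1; mR−mL=-45/202 → turn -1·90°
n=5: pose=(2,0,S); sL=90/181, sR=90/149; mL=29700/26969, mR=21555/26969; mL+mR=51255/26969 → advance +1; mR−mL=-45/149 → turn -1·90°
n=6: pose=(2,-1,W); sL=45/68, sR=1/2; mL=79/68, mR=31/34; mL+mR=141/68 → advance +1; mR−mL=-1/4 → turn -1·90°
n=7: pose=(1,-1,N); sL=18/41, sR=90/233; mL=7884/9553, mR=6039/9553; mL+mR=13923/9553 → advance +1; mR−mL=-45/233 → turn -1·90°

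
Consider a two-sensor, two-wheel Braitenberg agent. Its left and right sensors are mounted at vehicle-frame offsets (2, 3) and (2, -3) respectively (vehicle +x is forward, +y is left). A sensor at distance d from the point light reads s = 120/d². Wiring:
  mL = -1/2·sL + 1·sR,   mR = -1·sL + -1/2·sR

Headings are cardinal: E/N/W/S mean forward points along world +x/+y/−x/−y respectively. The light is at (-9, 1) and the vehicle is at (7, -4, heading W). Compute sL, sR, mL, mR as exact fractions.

6/13 3/5 24/65 -99/130

left sensor world pos  = (5, -7); dL² = 260
right sensor world pos = (5, -1); dR² = 200
sL = 120/260 = 6/13
sR = 120/200 = 3/5
mL = -1/2·sL + 1·sR = 24/65
mR = -1·sL + -1/2·sR = -99/130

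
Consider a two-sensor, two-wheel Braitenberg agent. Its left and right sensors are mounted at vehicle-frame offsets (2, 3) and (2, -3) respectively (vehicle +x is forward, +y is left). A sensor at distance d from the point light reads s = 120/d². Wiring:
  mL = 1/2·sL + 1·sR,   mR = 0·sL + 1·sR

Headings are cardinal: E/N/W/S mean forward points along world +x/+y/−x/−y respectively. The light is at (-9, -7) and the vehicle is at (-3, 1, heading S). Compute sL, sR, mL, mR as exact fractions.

40/39 8/3 124/39 8/3

left sensor world pos  = (0, -1); dL² = 117
right sensor world pos = (-6, -1); dR² = 45
sL = 120/117 = 40/39
sR = 120/45 = 8/3
mL = 1/2·sL + 1·sR = 124/39
mR = 0·sL + 1·sR = 8/3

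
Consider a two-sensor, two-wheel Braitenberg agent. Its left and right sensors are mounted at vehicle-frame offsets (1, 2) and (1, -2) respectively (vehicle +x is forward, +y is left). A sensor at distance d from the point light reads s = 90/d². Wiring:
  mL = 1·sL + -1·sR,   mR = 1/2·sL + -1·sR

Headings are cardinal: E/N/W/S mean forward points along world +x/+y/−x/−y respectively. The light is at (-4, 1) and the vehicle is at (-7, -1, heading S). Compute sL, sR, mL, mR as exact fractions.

9 45/17 108/17 63/34

left sensor world pos  = (-5, -2); dL² = 10
right sensor world pos = (-9, -2); dR² = 34
sL = 90/10 = 9
sR = 90/34 = 45/17
mL = 1·sL + -1·sR = 108/17
mR = 1/2·sL + -1·sR = 63/34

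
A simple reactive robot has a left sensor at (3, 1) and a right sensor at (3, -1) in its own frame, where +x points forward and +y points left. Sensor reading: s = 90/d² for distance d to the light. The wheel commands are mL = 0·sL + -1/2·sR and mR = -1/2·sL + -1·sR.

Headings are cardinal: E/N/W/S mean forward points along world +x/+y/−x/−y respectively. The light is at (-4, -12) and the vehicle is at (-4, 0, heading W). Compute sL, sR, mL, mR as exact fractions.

9/13 45/89 -45/178 -1971/2314

left sensor world pos  = (-7, -1); dL² = 130
right sensor world pos = (-7, 1); dR² = 178
sL = 90/130 = 9/13
sR = 90/178 = 45/89
mL = 0·sL + -1/2·sR = -45/178
mR = -1/2·sL + -1·sR = -1971/2314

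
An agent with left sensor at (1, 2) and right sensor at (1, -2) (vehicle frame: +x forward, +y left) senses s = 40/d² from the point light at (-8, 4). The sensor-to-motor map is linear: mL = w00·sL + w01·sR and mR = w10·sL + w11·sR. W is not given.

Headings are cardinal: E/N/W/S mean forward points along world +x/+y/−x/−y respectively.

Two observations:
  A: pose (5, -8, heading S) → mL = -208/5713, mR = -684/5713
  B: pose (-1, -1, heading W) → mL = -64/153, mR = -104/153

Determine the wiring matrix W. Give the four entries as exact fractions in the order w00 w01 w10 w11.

obs A: pose=(5,-8,S) → sL=20/197, sR=4/29, mL=-208/5713, mR=-684/5713
obs B: pose=(-1,-1,W) → sL=8/17, sR=8/9, mL=-64/153, mR=-104/153
sensor matrix S = [[20/197, 4/29], [8/17, 8/9]]; det S = 22144/874089
solve [mL_A; mL_B] = S·[w00; w01] and [mR_A; mR_B] = S·[w10; w11]:
  w00 = 1, w01 = -1, w10 = -1/2, w11 = -1/2

1 -1 -1/2 -1/2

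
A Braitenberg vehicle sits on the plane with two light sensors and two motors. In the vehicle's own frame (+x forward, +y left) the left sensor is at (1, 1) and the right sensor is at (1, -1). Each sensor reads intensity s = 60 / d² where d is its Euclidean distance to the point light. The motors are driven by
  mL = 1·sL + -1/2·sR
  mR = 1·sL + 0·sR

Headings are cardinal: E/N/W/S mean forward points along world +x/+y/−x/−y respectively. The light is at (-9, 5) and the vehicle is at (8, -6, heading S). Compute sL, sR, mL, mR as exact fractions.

left sensor world pos  = (9, -7); dL² = 468
right sensor world pos = (7, -7); dR² = 400
sL = 60/468 = 5/39
sR = 60/400 = 3/20
mL = 1·sL + -1/2·sR = 83/1560
mR = 1·sL + 0·sR = 5/39

5/39 3/20 83/1560 5/39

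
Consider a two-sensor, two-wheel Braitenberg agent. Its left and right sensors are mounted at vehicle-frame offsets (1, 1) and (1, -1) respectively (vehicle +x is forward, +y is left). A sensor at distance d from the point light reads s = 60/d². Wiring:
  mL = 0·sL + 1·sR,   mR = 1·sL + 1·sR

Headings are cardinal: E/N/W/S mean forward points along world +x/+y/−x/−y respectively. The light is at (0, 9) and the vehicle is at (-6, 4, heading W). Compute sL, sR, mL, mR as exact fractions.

left sensor world pos  = (-7, 3); dL² = 85
right sensor world pos = (-7, 5); dR² = 65
sL = 60/85 = 12/17
sR = 60/65 = 12/13
mL = 0·sL + 1·sR = 12/13
mR = 1·sL + 1·sR = 360/221

12/17 12/13 12/13 360/221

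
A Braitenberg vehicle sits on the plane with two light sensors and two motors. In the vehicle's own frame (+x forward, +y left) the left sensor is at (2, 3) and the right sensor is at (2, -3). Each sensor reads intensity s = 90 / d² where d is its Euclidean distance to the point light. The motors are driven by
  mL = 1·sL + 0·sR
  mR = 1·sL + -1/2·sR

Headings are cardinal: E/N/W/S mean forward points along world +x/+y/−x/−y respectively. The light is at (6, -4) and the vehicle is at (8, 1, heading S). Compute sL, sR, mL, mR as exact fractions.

45/17 9 45/17 -63/34

left sensor world pos  = (11, -1); dL² = 34
right sensor world pos = (5, -1); dR² = 10
sL = 90/34 = 45/17
sR = 90/10 = 9
mL = 1·sL + 0·sR = 45/17
mR = 1·sL + -1/2·sR = -63/34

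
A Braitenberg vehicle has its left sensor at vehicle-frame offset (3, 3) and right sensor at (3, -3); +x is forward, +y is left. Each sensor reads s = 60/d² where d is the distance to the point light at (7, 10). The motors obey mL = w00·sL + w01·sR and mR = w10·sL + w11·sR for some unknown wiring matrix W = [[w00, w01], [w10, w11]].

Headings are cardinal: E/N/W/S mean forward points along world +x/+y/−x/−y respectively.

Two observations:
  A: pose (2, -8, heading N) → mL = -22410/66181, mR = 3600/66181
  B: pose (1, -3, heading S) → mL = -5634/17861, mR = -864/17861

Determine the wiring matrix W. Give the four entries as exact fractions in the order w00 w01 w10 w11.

-1 -1/2 -1 1

obs A: pose=(2,-8,N) → sL=60/289, sR=60/229, mL=-22410/66181, mR=3600/66181
obs B: pose=(1,-3,S) → sL=12/53, sR=60/337, mL=-5634/17861, mR=-864/17861
sensor matrix S = [[60/289, 60/229], [12/53, 60/337]]; det S = -26429760/1182058841
solve [mL_A; mL_B] = S·[w00; w01] and [mR_A; mR_B] = S·[w10; w11]:
  w00 = -1, w01 = -1/2, w10 = -1, w11 = 1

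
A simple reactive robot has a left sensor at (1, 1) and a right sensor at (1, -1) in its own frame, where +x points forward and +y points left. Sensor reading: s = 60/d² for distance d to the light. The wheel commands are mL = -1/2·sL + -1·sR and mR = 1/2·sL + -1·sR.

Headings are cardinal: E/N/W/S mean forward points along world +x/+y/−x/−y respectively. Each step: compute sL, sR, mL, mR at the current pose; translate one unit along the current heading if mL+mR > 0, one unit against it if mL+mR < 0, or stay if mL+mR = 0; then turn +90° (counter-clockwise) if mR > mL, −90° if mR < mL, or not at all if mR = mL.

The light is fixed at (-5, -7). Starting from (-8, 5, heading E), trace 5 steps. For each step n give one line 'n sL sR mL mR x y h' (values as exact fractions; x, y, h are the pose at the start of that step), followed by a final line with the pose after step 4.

n=0: pose=(-8,5,E); sL=60/173, sR=12/25; mL=-2826/4325, mR=-1326/4325; mL+mR=-24/25 → advance -1; mR−mL=60/173 → turn +1·90°
n=1: pose=(-9,5,N); sL=30/97, sR=30/89; mL=-4245/8633, mR=-1575/8633; mL+mR=-60/89 → advance -1; mR−mL=30/97 → turn +1·90°
n=2: pose=(-9,4,W); sL=12/25, sR=60/169; mL=-2514/4225, mR=-486/4225; mL+mR=-120/169 → advance -1; mR−mL=12/25 → turn +1·90°
n=3: pose=(-8,4,S); sL=15/26, sR=15/29; mL=-1215/1508, mR=-345/1508; mL+mR=-30/29 → advance -1; mR−mL=15/26 → turn +1·90°
n=4: pose=(-8,5,E); sL=60/173, sR=12/25; mL=-2826/4325, mR=-1326/4325; mL+mR=-24/25 → advance -1; mR−mL=60/173 → turn +1·90°

0 60/173 12/25 -2826/4325 -1326/4325 -8 5 E
1 30/97 30/89 -4245/8633 -1575/8633 -9 5 N
2 12/25 60/169 -2514/4225 -486/4225 -9 4 W
3 15/26 15/29 -1215/1508 -345/1508 -8 4 S
4 60/173 12/25 -2826/4325 -1326/4325 -8 5 E
final -9 5 N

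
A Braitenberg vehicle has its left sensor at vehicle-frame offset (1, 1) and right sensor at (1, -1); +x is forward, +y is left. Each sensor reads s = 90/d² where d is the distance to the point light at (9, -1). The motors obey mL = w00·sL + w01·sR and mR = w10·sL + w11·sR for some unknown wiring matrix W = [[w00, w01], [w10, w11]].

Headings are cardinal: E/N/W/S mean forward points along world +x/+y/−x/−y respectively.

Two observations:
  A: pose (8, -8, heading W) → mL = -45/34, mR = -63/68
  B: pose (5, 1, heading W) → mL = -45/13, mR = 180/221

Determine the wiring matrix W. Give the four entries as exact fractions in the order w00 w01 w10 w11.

obs A: pose=(8,-8,W) → sL=45/34, sR=9/4, mL=-45/34, mR=-63/68
obs B: pose=(5,1,W) → sL=45/13, sR=45/17, mL=-45/13, mR=180/221
sensor matrix S = [[45/34, 9/4], [45/13, 45/17]]; det S = -64395/15028
solve [mL_A; mL_B] = S·[w00; w01] and [mR_A; mR_B] = S·[w10; w11]:
  w00 = -1, w01 = 0, w10 = 1, w11 = -1

-1 0 1 -1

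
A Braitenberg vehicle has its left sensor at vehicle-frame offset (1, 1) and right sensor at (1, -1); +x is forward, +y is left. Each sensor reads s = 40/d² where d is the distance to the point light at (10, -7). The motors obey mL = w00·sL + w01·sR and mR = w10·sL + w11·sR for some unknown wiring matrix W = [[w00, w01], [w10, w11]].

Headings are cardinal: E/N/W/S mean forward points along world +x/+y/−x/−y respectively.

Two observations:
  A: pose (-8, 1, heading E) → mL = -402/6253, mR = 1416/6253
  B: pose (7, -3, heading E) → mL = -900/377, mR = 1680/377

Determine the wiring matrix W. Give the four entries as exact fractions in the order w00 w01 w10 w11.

obs A: pose=(-8,1,E) → sL=4/37, sR=20/169, mL=-402/6253, mR=1416/6253
obs B: pose=(7,-3,E) → sL=40/29, sR=40/13, mL=-900/377, mR=1680/377
sensor matrix S = [[4/37, 20/169], [40/29, 40/13]]; det S = 30720/181337
solve [mL_A; mL_B] = S·[w00; w01] and [mR_A; mR_B] = S·[w10; w11]:
  w00 = 1/2, w01 = -1, w10 = 1, w11 = 1

1/2 -1 1 1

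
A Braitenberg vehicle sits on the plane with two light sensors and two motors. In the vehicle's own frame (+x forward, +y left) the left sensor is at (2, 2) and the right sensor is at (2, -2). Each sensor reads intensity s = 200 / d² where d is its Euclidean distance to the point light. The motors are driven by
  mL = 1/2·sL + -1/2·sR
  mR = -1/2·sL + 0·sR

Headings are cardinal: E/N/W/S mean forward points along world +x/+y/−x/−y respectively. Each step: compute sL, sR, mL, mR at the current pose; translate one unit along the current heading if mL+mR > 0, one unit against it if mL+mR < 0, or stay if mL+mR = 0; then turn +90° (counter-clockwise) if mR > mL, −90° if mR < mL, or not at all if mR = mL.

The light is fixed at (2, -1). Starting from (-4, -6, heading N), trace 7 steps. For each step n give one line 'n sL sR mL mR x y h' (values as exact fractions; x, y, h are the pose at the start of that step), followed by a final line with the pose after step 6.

0 200/73 8 -192/73 -100/73 -4 -6 N
1 25/16 5/2 -15/32 -25/32 -4 -7 W
2 40/13 8 -32/13 -20/13 -3 -7 N
3 20/13 100/37 -280/481 -10/13 -3 -8 W
4 200/61 200/29 -3200/1769 -100/61 -2 -8 N
5 25/17 25/9 -100/153 -25/34 -2 -9 W
6 200/61 200/37 -2400/2257 -100/61 -1 -9 N
final -1 -10 E

n=0: pose=(-4,-6,N); sL=200/73, sR=8; mL=-192/73, mR=-100/73; mL+mR=-4 → advance -1; mR−mL=92/73 → turn +1·90°
n=1: pose=(-4,-7,W); sL=25/16, sR=5/2; mL=-15/32, mR=-25/32; mL+mR=-5/4 → advance -1; mR−mL=-5/16 → turn -1·90°
n=2: pose=(-3,-7,N); sL=40/13, sR=8; mL=-32/13, mR=-20/13; mL+mR=-4 → advance -1; mR−mL=12/13 → turn +1·90°
n=3: pose=(-3,-8,W); sL=20/13, sR=100/37; mL=-280/481, mR=-10/13; mL+mR=-50/37 → advance -1; mR−mL=-90/481 → turn -1·90°
n=4: pose=(-2,-8,N); sL=200/61, sR=200/29; mL=-3200/1769, mR=-100/61; mL+mR=-100/29 → advance -1; mR−mL=300/1769 → turn +1·90°
n=5: pose=(-2,-9,W); sL=25/17, sR=25/9; mL=-100/153, mR=-25/34; mL+mR=-25/18 → advance -1; mR−mL=-25/306 → turn -1·90°
n=6: pose=(-1,-9,N); sL=200/61, sR=200/37; mL=-2400/2257, mR=-100/61; mL+mR=-100/37 → advance -1; mR−mL=-1300/2257 → turn -1·90°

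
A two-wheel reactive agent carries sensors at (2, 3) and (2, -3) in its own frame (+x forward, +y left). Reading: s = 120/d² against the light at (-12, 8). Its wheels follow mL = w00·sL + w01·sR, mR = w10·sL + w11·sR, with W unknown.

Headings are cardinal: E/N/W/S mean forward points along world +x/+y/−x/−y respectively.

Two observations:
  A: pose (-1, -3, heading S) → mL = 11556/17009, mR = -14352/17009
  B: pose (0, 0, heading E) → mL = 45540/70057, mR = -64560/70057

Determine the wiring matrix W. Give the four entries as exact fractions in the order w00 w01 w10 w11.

obs A: pose=(-1,-3,S) → sL=24/73, sR=120/233, mL=11556/17009, mR=-14352/17009
obs B: pose=(0,0,E) → sL=120/221, sR=120/317, mL=45540/70057, mR=-64560/70057
sensor matrix S = [[24/73, 120/233], [120/221, 120/317]]; det S = -184930560/1191599513
solve [mL_A; mL_B] = S·[w00; w01] and [mR_A; mR_B] = S·[w10; w11]:
  w00 = 1/2, w01 = 1, w10 = -1, w11 = -1

1/2 1 -1 -1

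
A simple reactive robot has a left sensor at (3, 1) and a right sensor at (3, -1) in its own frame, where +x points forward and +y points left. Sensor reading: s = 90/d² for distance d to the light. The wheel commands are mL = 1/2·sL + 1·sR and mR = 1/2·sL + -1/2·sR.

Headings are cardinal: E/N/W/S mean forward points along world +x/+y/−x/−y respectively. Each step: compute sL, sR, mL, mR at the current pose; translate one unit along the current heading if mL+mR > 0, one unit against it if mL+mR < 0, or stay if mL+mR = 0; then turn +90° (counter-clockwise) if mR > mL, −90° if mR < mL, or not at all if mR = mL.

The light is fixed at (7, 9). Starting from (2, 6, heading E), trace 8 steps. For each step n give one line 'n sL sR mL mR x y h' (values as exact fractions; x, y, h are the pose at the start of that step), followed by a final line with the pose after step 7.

0 45/4 9/2 81/8 27/8 2 6 E
1 2 90/61 151/61 16/61 3 6 S
2 45/37 45/29 4635/2146 -180/1073 3 5 W
3 90/37 90/17 4095/629 -900/629 2 5 N
4 45/4 9/2 81/8 27/8 2 6 E
5 2 90/61 151/61 16/61 3 6 S
6 45/37 45/29 4635/2146 -180/1073 3 5 W
7 90/37 90/17 4095/629 -900/629 2 5 N
final 2 6 E

n=0: pose=(2,6,E); sL=45/4, sR=9/2; mL=81/8, mR=27/8; mL+mR=27/2 → advance +1; mR−mL=-27/4 → turn -1·90°
n=1: pose=(3,6,S); sL=2, sR=90/61; mL=151/61, mR=16/61; mL+mR=167/61 → advance +1; mR−mL=-135/61 → turn -1·90°
n=2: pose=(3,5,W); sL=45/37, sR=45/29; mL=4635/2146, mR=-180/1073; mL+mR=4275/2146 → advance +1; mR−mL=-135/58 → turn -1·90°
n=3: pose=(2,5,N); sL=90/37, sR=90/17; mL=4095/629, mR=-900/629; mL+mR=3195/629 → advance +1; mR−mL=-135/17 → turn -1·90°
n=4: pose=(2,6,E); sL=45/4, sR=9/2; mL=81/8, mR=27/8; mL+mR=27/2 → advance +1; mR−mL=-27/4 → turn -1·90°
n=5: pose=(3,6,S); sL=2, sR=90/61; mL=151/61, mR=16/61; mL+mR=167/61 → advance +1; mR−mL=-135/61 → turn -1·90°
n=6: pose=(3,5,W); sL=45/37, sR=45/29; mL=4635/2146, mR=-180/1073; mL+mR=4275/2146 → advance +1; mR−mL=-135/58 → turn -1·90°
n=7: pose=(2,5,N); sL=90/37, sR=90/17; mL=4095/629, mR=-900/629; mL+mR=3195/629 → advance +1; mR−mL=-135/17 → turn -1·90°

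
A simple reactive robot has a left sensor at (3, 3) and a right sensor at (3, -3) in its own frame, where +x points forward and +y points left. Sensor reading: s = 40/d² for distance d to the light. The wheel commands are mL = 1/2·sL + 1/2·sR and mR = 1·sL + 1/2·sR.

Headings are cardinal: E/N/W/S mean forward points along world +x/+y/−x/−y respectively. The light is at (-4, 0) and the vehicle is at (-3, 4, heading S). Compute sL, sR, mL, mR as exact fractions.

left sensor world pos  = (0, 1); dL² = 17
right sensor world pos = (-6, 1); dR² = 5
sL = 40/17 = 40/17
sR = 40/5 = 8
mL = 1/2·sL + 1/2·sR = 88/17
mR = 1·sL + 1/2·sR = 108/17

40/17 8 88/17 108/17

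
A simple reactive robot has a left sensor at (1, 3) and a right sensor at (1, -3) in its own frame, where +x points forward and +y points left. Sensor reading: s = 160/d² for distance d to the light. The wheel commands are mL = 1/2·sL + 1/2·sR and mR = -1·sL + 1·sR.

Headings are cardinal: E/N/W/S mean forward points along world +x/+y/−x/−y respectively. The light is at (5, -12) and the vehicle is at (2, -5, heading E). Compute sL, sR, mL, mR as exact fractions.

20/13 8 62/13 84/13

left sensor world pos  = (3, -2); dL² = 104
right sensor world pos = (3, -8); dR² = 20
sL = 160/104 = 20/13
sR = 160/20 = 8
mL = 1/2·sL + 1/2·sR = 62/13
mR = -1·sL + 1·sR = 84/13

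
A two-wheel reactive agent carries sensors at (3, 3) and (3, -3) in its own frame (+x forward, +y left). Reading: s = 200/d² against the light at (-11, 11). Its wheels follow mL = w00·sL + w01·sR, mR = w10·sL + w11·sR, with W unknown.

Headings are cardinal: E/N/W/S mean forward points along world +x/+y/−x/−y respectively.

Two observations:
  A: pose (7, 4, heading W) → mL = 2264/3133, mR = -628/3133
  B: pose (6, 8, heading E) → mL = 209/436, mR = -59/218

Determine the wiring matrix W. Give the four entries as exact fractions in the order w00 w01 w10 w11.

obs A: pose=(7,4,W) → sL=8/13, sR=200/241, mL=2264/3133, mR=-628/3133
obs B: pose=(6,8,E) → sL=1/2, sR=50/109, mL=209/436, mR=-59/218
sensor matrix S = [[8/13, 200/241], [1/2, 50/109]]; det S = -45300/341497
solve [mL_A; mL_B] = S·[w00; w01] and [mR_A; mR_B] = S·[w10; w11]:
  w00 = 1/2, w01 = 1/2, w10 = -1, w11 = 1/2

1/2 1/2 -1 1/2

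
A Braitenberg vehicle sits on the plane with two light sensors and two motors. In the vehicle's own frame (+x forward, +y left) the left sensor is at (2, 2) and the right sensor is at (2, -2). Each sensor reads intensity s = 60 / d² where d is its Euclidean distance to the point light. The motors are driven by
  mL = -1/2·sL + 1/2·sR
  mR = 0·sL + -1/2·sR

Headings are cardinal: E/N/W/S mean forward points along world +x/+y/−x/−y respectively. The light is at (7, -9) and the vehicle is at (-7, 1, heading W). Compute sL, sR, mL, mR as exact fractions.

3/16 3/20 -3/160 -3/40

left sensor world pos  = (-9, -1); dL² = 320
right sensor world pos = (-9, 3); dR² = 400
sL = 60/320 = 3/16
sR = 60/400 = 3/20
mL = -1/2·sL + 1/2·sR = -3/160
mR = 0·sL + -1/2·sR = -3/40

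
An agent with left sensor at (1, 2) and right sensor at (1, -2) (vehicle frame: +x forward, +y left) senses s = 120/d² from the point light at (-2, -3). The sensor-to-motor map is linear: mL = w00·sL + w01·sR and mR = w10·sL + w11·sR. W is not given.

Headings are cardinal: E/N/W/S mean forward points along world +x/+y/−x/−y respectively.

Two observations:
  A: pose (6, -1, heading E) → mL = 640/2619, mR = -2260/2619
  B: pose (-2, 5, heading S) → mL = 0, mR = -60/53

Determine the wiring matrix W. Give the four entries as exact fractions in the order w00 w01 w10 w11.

obs A: pose=(6,-1,E) → sL=120/97, sR=40/27, mL=640/2619, mR=-2260/2619
obs B: pose=(-2,5,S) → sL=120/53, sR=120/53, mL=0, mR=-60/53
sensor matrix S = [[120/97, 40/27], [120/53, 120/53]]; det S = -25600/46269
solve [mL_A; mL_B] = S·[w00; w01] and [mR_A; mR_B] = S·[w10; w11]:
  w00 = -1, w01 = 1, w10 = 1/2, w11 = -1

-1 1 1/2 -1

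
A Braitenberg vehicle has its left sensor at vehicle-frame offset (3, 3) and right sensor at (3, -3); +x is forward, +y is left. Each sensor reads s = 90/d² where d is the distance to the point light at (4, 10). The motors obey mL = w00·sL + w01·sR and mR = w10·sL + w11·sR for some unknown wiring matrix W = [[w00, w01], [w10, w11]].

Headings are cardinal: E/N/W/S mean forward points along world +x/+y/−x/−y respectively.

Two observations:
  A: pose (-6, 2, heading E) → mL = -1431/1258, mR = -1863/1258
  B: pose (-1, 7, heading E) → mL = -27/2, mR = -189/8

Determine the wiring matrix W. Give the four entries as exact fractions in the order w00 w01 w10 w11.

obs A: pose=(-6,2,E) → sL=45/37, sR=9/17, mL=-1431/1258, mR=-1863/1258
obs B: pose=(-1,7,E) → sL=45/2, sR=9/4, mL=-27/2, mR=-189/8
sensor matrix S = [[45/37, 9/17], [45/2, 9/4]]; det S = -23085/2516
solve [mL_A; mL_B] = S·[w00; w01] and [mR_A; mR_B] = S·[w10; w11]:
  w00 = -1/2, w01 = -1, w10 = -1, w11 = -1/2

-1/2 -1 -1 -1/2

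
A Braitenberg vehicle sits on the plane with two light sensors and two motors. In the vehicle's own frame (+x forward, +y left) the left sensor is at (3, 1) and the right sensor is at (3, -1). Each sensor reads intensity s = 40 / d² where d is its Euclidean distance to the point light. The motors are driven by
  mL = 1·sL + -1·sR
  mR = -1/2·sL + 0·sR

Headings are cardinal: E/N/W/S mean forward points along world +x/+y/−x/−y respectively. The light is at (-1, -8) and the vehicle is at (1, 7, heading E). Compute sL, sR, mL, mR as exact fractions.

left sensor world pos  = (4, 8); dL² = 281
right sensor world pos = (4, 6); dR² = 221
sL = 40/281 = 40/281
sR = 40/221 = 40/221
mL = 1·sL + -1·sR = -2400/62101
mR = -1/2·sL + 0·sR = -20/281

40/281 40/221 -2400/62101 -20/281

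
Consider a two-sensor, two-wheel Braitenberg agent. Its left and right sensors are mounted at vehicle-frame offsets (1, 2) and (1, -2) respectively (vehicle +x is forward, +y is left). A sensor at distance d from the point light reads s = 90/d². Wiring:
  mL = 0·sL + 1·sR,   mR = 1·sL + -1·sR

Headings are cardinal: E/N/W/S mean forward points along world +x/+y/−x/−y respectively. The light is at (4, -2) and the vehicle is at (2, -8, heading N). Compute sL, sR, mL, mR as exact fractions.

90/41 18/5 18/5 -288/205

left sensor world pos  = (0, -7); dL² = 41
right sensor world pos = (4, -7); dR² = 25
sL = 90/41 = 90/41
sR = 90/25 = 18/5
mL = 0·sL + 1·sR = 18/5
mR = 1·sL + -1·sR = -288/205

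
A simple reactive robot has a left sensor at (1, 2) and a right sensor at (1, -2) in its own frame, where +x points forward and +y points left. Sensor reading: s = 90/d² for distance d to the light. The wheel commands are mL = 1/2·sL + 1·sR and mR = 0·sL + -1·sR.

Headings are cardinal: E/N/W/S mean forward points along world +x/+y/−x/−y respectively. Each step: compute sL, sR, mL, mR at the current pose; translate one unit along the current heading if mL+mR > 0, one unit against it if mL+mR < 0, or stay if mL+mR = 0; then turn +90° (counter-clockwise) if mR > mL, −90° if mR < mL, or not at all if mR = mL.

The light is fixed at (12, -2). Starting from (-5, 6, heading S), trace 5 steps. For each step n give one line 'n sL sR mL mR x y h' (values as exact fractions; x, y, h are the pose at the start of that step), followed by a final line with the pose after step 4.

0 45/137 9/41 4311/11234 -9/41 -5 6 S
1 90/349 2/9 1103/3141 -2/9 -5 5 W
2 45/232 9/32 351/928 -9/32 -6 5 N
3 90/389 18/65 9927/25285 -18/65 -6 6 E
4 45/137 9/41 4311/11234 -9/41 -5 6 S
final -5 5 W

n=0: pose=(-5,6,S); sL=45/137, sR=9/41; mL=4311/11234, mR=-9/41; mL+mR=45/274 → advance +1; mR−mL=-6777/11234 → turn -1·90°
n=1: pose=(-5,5,W); sL=90/349, sR=2/9; mL=1103/3141, mR=-2/9; mL+mR=45/349 → advance +1; mR−mL=-1801/3141 → turn -1·90°
n=2: pose=(-6,5,N); sL=45/232, sR=9/32; mL=351/928, mR=-9/32; mL+mR=45/464 → advance +1; mR−mL=-153/232 → turn -1·90°
n=3: pose=(-6,6,E); sL=90/389, sR=18/65; mL=9927/25285, mR=-18/65; mL+mR=45/389 → advance +1; mR−mL=-16929/25285 → turn -1·90°
n=4: pose=(-5,6,S); sL=45/137, sR=9/41; mL=4311/11234, mR=-9/41; mL+mR=45/274 → advance +1; mR−mL=-6777/11234 → turn -1·90°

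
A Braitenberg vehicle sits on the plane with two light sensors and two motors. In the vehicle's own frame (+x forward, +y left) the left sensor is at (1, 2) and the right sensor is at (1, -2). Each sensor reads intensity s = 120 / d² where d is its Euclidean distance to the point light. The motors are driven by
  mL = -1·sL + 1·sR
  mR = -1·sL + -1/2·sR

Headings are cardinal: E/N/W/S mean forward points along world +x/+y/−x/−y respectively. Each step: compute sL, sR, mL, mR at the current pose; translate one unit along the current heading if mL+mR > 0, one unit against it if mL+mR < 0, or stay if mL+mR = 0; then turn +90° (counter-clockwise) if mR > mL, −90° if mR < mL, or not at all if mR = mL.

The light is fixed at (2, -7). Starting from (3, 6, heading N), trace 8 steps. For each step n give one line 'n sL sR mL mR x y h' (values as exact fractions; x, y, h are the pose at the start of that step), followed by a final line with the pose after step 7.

n=0: pose=(3,6,N); sL=120/197, sR=24/41; mL=-192/8077, mR=-7284/8077; mL+mR=-7476/8077 → advance -1; mR−mL=-36/41 → turn -1·90°
n=1: pose=(3,5,E); sL=3/5, sR=15/13; mL=36/65, mR=-153/130; mL+mR=-81/130 → advance -1; mR−mL=-45/26 → turn -1·90°
n=2: pose=(2,5,S); sL=24/25, sR=24/25; mL=0, mR=-36/25; mL+mR=-36/25 → advance -1; mR−mL=-36/25 → turn -1·90°
n=3: pose=(2,6,W); sL=60/61, sR=60/113; mL=-3120/6893, mR=-8610/6893; mL+mR=-11730/6893 → advance -1; mR−mL=-90/113 → turn -1·90°
n=4: pose=(3,6,N); sL=120/197, sR=24/41; mL=-192/8077, mR=-7284/8077; mL+mR=-7476/8077 → advance -1; mR−mL=-36/41 → turn -1·90°
n=5: pose=(3,5,E); sL=3/5, sR=15/13; mL=36/65, mR=-153/130; mL+mR=-81/130 → advance -1; mR−mL=-45/26 → turn -1·90°
n=6: pose=(2,5,S); sL=24/25, sR=24/25; mL=0, mR=-36/25; mL+mR=-36/25 → advance -1; mR−mL=-36/25 → turn -1·90°
n=7: pose=(2,6,W); sL=60/61, sR=60/113; mL=-3120/6893, mR=-8610/6893; mL+mR=-11730/6893 → advance -1; mR−mL=-90/113 → turn -1·90°

0 120/197 24/41 -192/8077 -7284/8077 3 6 N
1 3/5 15/13 36/65 -153/130 3 5 E
2 24/25 24/25 0 -36/25 2 5 S
3 60/61 60/113 -3120/6893 -8610/6893 2 6 W
4 120/197 24/41 -192/8077 -7284/8077 3 6 N
5 3/5 15/13 36/65 -153/130 3 5 E
6 24/25 24/25 0 -36/25 2 5 S
7 60/61 60/113 -3120/6893 -8610/6893 2 6 W
final 3 6 N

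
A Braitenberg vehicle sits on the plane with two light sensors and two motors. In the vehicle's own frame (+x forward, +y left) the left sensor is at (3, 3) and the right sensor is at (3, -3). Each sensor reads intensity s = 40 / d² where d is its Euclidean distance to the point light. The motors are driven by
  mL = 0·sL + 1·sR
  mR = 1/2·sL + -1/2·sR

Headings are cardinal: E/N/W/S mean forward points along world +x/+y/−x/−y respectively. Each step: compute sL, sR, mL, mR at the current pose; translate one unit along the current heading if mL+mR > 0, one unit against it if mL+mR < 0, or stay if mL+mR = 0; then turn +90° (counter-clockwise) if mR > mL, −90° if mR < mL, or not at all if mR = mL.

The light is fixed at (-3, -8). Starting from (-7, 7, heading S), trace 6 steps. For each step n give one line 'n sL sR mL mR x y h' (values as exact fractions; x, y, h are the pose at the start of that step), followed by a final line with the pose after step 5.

0 8/29 40/193 40/193 192/5597 -7 7 S
1 4/17 20/169 20/169 168/2873 -7 6 W
2 40/353 40/293 40/293 -1200/103429 -8 6 N
3 5/41 10/37 10/37 -225/3034 -8 7 E
4 8/29 40/193 40/193 192/5597 -7 7 S
5 4/17 20/169 20/169 168/2873 -7 6 W
final -8 6 N

n=0: pose=(-7,7,S); sL=8/29, sR=40/193; mL=40/193, mR=192/5597; mL+mR=1352/5597 → advance +1; mR−mL=-968/5597 → turn -1·90°
n=1: pose=(-7,6,W); sL=4/17, sR=20/169; mL=20/169, mR=168/2873; mL+mR=508/2873 → advance +1; mR−mL=-172/2873 → turn -1·90°
n=2: pose=(-8,6,N); sL=40/353, sR=40/293; mL=40/293, mR=-1200/103429; mL+mR=12920/103429 → advance +1; mR−mL=-15320/103429 → turn -1·90°
n=3: pose=(-8,7,E); sL=5/41, sR=10/37; mL=10/37, mR=-225/3034; mL+mR=595/3034 → advance +1; mR−mL=-1045/3034 → turn -1·90°
n=4: pose=(-7,7,S); sL=8/29, sR=40/193; mL=40/193, mR=192/5597; mL+mR=1352/5597 → advance +1; mR−mL=-968/5597 → turn -1·90°
n=5: pose=(-7,6,W); sL=4/17, sR=20/169; mL=20/169, mR=168/2873; mL+mR=508/2873 → advance +1; mR−mL=-172/2873 → turn -1·90°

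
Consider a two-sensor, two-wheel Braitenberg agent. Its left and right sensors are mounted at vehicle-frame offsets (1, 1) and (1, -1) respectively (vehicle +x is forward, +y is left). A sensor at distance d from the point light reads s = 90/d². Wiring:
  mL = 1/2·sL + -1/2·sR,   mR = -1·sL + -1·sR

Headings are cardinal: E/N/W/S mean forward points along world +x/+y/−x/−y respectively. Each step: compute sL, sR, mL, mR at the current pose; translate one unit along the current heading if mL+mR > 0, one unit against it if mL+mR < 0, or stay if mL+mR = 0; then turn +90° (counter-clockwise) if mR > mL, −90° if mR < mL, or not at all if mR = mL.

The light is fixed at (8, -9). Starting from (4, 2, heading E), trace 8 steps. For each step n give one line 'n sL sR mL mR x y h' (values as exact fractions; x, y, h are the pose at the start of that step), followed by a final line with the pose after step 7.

0 10/17 90/109 -220/1853 -2620/1853 4 2 E
1 45/58 45/68 225/3944 -2835/1972 3 2 S
2 90/157 18/41 432/6437 -6516/6437 3 3 W
3 45/97 45/89 -180/8633 -8370/8633 4 3 N
4 10/17 90/109 -220/1853 -2620/1853 4 2 E
5 45/58 45/68 225/3944 -2835/1972 3 2 S
6 90/157 18/41 432/6437 -6516/6437 3 3 W
7 45/97 45/89 -180/8633 -8370/8633 4 3 N
final 4 2 E

n=0: pose=(4,2,E); sL=10/17, sR=90/109; mL=-220/1853, mR=-2620/1853; mL+mR=-2840/1853 → advance -1; mR−mL=-2400/1853 → turn -1·90°
n=1: pose=(3,2,S); sL=45/58, sR=45/68; mL=225/3944, mR=-2835/1972; mL+mR=-5445/3944 → advance -1; mR−mL=-5895/3944 → turn -1·90°
n=2: pose=(3,3,W); sL=90/157, sR=18/41; mL=432/6437, mR=-6516/6437; mL+mR=-6084/6437 → advance -1; mR−mL=-6948/6437 → turn -1·90°
n=3: pose=(4,3,N); sL=45/97, sR=45/89; mL=-180/8633, mR=-8370/8633; mL+mR=-8550/8633 → advance -1; mR−mL=-8190/8633 → turn -1·90°
n=4: pose=(4,2,E); sL=10/17, sR=90/109; mL=-220/1853, mR=-2620/1853; mL+mR=-2840/1853 → advance -1; mR−mL=-2400/1853 → turn -1·90°
n=5: pose=(3,2,S); sL=45/58, sR=45/68; mL=225/3944, mR=-2835/1972; mL+mR=-5445/3944 → advance -1; mR−mL=-5895/3944 → turn -1·90°
n=6: pose=(3,3,W); sL=90/157, sR=18/41; mL=432/6437, mR=-6516/6437; mL+mR=-6084/6437 → advance -1; mR−mL=-6948/6437 → turn -1·90°
n=7: pose=(4,3,N); sL=45/97, sR=45/89; mL=-180/8633, mR=-8370/8633; mL+mR=-8550/8633 → advance -1; mR−mL=-8190/8633 → turn -1·90°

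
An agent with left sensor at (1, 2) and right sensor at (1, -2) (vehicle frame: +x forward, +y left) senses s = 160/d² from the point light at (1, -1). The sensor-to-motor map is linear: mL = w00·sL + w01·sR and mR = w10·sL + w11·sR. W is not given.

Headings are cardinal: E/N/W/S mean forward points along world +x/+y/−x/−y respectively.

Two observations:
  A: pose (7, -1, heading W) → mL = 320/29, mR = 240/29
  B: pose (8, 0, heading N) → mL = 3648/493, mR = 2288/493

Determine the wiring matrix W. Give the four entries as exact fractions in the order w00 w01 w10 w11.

1 1 1/2 1

obs A: pose=(7,-1,W) → sL=160/29, sR=160/29, mL=320/29, mR=240/29
obs B: pose=(8,0,N) → sL=160/29, sR=32/17, mL=3648/493, mR=2288/493
sensor matrix S = [[160/29, 160/29], [160/29, 32/17]]; det S = -286720/14297
solve [mL_A; mL_B] = S·[w00; w01] and [mR_A; mR_B] = S·[w10; w11]:
  w00 = 1, w01 = 1, w10 = 1/2, w11 = 1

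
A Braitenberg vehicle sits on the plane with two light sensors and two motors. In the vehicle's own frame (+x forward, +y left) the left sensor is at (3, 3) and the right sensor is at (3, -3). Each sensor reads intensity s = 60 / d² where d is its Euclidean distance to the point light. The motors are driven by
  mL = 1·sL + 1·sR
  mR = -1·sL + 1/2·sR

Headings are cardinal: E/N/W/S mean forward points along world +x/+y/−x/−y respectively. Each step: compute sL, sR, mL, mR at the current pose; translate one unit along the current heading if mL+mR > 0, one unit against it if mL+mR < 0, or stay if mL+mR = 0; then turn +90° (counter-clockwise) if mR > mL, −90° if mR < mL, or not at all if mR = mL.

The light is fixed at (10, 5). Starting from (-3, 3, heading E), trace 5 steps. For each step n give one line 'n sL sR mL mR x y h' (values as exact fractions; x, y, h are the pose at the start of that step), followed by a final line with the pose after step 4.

0 60/101 12/25 2712/2525 -894/2525 -3 3 E
1 30/53 6/25 1068/1325 -591/1325 -2 3 S
2 20/87 4/15 72/145 -14/145 -2 2 W
3 15/64 3/5 267/320 21/320 -3 2 N
4 60/101 12/25 2712/2525 -894/2525 -3 3 E
final -2 3 S

n=0: pose=(-3,3,E); sL=60/101, sR=12/25; mL=2712/2525, mR=-894/2525; mL+mR=18/25 → advance +1; mR−mL=-3606/2525 → turn -1·90°
n=1: pose=(-2,3,S); sL=30/53, sR=6/25; mL=1068/1325, mR=-591/1325; mL+mR=9/25 → advance +1; mR−mL=-1659/1325 → turn -1·90°
n=2: pose=(-2,2,W); sL=20/87, sR=4/15; mL=72/145, mR=-14/145; mL+mR=2/5 → advance +1; mR−mL=-86/145 → turn -1·90°
n=3: pose=(-3,2,N); sL=15/64, sR=3/5; mL=267/320, mR=21/320; mL+mR=9/10 → advance +1; mR−mL=-123/160 → turn -1·90°
n=4: pose=(-3,3,E); sL=60/101, sR=12/25; mL=2712/2525, mR=-894/2525; mL+mR=18/25 → advance +1; mR−mL=-3606/2525 → turn -1·90°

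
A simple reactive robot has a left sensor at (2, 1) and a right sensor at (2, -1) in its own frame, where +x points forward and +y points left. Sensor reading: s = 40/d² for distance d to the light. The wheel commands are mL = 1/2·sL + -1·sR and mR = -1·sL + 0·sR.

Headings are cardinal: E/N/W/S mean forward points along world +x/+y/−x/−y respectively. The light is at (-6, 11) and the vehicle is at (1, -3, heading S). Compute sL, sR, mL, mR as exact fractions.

left sensor world pos  = (2, -5); dL² = 320
right sensor world pos = (0, -5); dR² = 292
sL = 40/320 = 1/8
sR = 40/292 = 10/73
mL = 1/2·sL + -1·sR = -87/1168
mR = -1·sL + 0·sR = -1/8

1/8 10/73 -87/1168 -1/8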